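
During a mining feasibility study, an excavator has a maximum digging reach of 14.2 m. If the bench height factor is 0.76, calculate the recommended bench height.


Bench height = reach * factor
= 14.2 * 0.76
= 10.792 m

10.792 m


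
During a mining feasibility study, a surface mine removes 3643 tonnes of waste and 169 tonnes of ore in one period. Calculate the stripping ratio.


21.5562

Stripping ratio = waste tonnage / ore tonnage
= 3643 / 169
= 21.5562


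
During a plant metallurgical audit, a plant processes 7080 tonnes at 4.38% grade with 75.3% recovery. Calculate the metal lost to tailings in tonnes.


Total metal in feed:
= 7080 * 4.38 / 100 = 310.104 tonnes
Metal recovered:
= 310.104 * 75.3 / 100 = 233.508312 tonnes
Metal lost to tailings:
= 310.104 - 233.508312
= 76.5957 tonnes

76.5957 tonnes


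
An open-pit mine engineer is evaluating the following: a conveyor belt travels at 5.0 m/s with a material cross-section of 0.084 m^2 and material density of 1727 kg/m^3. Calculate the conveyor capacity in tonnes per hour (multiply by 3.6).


2611.224 t/h

Volumetric flow = speed * area
= 5.0 * 0.084 = 0.42 m^3/s
Mass flow = volumetric * density
= 0.42 * 1727 = 725.34 kg/s
Convert to t/h: multiply by 3.6
Capacity = 725.34 * 3.6
= 2611.224 t/h


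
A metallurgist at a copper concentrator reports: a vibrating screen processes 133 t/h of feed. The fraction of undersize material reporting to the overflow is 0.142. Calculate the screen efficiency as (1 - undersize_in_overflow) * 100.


85.8%

Screen efficiency = (1 - fraction of undersize in overflow) * 100
= (1 - 0.142) * 100
= 0.858 * 100
= 85.8%


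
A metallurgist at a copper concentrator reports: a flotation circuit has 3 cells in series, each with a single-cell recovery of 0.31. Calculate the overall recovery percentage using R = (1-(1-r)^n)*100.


Complement of single-cell recovery:
1 - r = 1 - 0.31 = 0.69
Raise to power n:
(1 - r)^3 = 0.69^3 = 0.328509
Overall recovery:
R = (1 - 0.328509) * 100
= 67.1491%

67.1491%


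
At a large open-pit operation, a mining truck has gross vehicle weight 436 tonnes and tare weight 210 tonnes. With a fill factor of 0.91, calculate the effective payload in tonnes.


205.66 tonnes

Maximum payload = gross - tare
= 436 - 210 = 226 tonnes
Effective payload = max payload * fill factor
= 226 * 0.91
= 205.66 tonnes


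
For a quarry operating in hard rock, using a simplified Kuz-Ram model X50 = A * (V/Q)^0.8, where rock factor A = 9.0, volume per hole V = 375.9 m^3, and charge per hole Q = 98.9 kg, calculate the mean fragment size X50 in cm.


Compute V/Q:
V/Q = 375.9 / 98.9 = 3.800808898
Raise to the power 0.8:
(V/Q)^0.8 = 3.800808898^0.8 = 2.910052521
Multiply by A:
X50 = 9.0 * 2.910052521
= 26.1905 cm

26.1905 cm


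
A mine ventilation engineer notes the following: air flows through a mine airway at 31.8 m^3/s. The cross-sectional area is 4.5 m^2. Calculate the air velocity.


Velocity = flow rate / cross-sectional area
= 31.8 / 4.5
= 7.0667 m/s

7.0667 m/s


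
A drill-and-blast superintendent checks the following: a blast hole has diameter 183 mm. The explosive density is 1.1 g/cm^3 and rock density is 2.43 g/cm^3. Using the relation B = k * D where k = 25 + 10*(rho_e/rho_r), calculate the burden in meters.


5.4034 m

First, compute k:
rho_e / rho_r = 1.1 / 2.43 = 0.4526748971
k = 25 + 10 * 0.4526748971 = 29.52674897
Then, compute burden:
B = k * D / 1000 = 29.52674897 * 183 / 1000
= 5403.395062 / 1000
= 5.4034 m


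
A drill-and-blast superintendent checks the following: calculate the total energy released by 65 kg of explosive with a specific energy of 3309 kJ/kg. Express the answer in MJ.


215.085 MJ

Energy = mass * specific_energy / 1000
= 65 * 3309 / 1000
= 215085 / 1000
= 215.085 MJ


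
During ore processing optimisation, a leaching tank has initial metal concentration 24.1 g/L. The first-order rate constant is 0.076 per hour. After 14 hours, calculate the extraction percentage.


65.4927%

Compute the exponent:
-k * t = -0.076 * 14 = -1.064
Remaining concentration:
C = 24.1 * exp(-1.064)
= 24.1 * 0.345072755
= 8.316253397 g/L
Extracted = 24.1 - 8.316253397 = 15.7837466 g/L
Extraction % = 15.7837466 / 24.1 * 100
= 65.4927%


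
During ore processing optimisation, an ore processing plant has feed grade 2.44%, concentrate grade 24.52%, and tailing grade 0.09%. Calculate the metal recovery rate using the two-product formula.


96.6663%

Using the two-product formula:
R = 100 * c * (f - t) / (f * (c - t))
Numerator = 100 * 24.52 * (2.44 - 0.09)
= 100 * 24.52 * 2.35
= 5762.2
Denominator = 2.44 * (24.52 - 0.09)
= 2.44 * 24.43
= 59.6092
R = 5762.2 / 59.6092
= 96.6663%


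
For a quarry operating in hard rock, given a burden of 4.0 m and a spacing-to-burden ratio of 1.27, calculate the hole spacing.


Spacing = burden * ratio
= 4.0 * 1.27
= 5.08 m

5.08 m


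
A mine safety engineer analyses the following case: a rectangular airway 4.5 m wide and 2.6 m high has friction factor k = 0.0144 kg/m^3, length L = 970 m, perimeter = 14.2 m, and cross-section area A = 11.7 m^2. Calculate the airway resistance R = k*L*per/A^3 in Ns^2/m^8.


0.1238 Ns^2/m^8

Compute the numerator:
k * L * per = 0.0144 * 970 * 14.2
= 198.3456
Compute the denominator:
A^3 = 11.7^3 = 1601.613
Resistance:
R = 198.3456 / 1601.613
= 0.1238 Ns^2/m^8


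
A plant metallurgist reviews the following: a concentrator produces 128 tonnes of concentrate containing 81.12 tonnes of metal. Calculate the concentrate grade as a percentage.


Grade = (metal in concentrate / concentrate mass) * 100
= (81.12 / 128) * 100
= 0.63375 * 100
= 63.375%

63.375%


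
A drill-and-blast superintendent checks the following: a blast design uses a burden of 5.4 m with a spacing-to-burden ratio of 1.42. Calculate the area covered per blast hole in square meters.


First, find the spacing:
Spacing = burden * ratio = 5.4 * 1.42
= 7.668 m
Then, calculate the area:
Area = burden * spacing = 5.4 * 7.668
= 41.4072 m^2

41.4072 m^2


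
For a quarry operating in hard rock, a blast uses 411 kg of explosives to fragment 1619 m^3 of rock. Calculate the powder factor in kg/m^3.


0.2539 kg/m^3

Powder factor = explosive mass / rock volume
= 411 / 1619
= 0.2539 kg/m^3


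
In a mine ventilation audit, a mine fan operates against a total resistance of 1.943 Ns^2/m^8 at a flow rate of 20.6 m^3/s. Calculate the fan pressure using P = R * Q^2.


824.5315 Pa

Compute Q^2:
Q^2 = 20.6^2 = 424.36
Compute pressure:
P = R * Q^2 = 1.943 * 424.36
= 824.5315 Pa


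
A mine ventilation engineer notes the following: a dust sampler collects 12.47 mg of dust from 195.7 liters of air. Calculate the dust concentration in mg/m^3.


63.72 mg/m^3

Convert liters to m^3: 1 m^3 = 1000 L
Concentration = mass / volume * 1000
= 12.47 / 195.7 * 1000
= 0.06371997956 * 1000
= 63.72 mg/m^3


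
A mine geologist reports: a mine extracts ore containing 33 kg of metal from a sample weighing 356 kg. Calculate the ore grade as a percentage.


Ore grade = (metal mass / ore mass) * 100
= (33 / 356) * 100
= 0.09269662921 * 100
= 9.2697%

9.2697%


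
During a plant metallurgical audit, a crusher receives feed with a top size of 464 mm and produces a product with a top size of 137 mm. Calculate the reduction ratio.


3.3869

Reduction ratio = feed size / product size
= 464 / 137
= 3.3869


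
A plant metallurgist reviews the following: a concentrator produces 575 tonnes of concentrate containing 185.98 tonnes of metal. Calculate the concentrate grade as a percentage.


32.3443%

Grade = (metal in concentrate / concentrate mass) * 100
= (185.98 / 575) * 100
= 0.3234434783 * 100
= 32.3443%


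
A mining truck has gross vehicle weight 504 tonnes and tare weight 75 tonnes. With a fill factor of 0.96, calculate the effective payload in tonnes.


411.84 tonnes

Maximum payload = gross - tare
= 504 - 75 = 429 tonnes
Effective payload = max payload * fill factor
= 429 * 0.96
= 411.84 tonnes


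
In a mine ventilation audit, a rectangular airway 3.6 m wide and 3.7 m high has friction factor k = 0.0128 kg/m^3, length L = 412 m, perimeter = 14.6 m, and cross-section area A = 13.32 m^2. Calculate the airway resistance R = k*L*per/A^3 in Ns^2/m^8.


0.0326 Ns^2/m^8

Compute the numerator:
k * L * per = 0.0128 * 412 * 14.6
= 76.99456
Compute the denominator:
A^3 = 13.32^3 = 2363.266368
Resistance:
R = 76.99456 / 2363.266368
= 0.0326 Ns^2/m^8


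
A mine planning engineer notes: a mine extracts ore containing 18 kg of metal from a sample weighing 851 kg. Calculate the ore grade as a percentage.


2.1152%

Ore grade = (metal mass / ore mass) * 100
= (18 / 851) * 100
= 0.02115158637 * 100
= 2.1152%


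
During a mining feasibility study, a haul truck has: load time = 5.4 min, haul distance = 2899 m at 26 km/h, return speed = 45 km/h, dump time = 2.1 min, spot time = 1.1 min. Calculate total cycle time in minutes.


19.1553 min

Convert haul speed to m/min: 26 * 1000/60 = 433.3333333 m/min
Haul time = 2899 / 433.3333333 = 6.69 min
Convert return speed to m/min: 45 * 1000/60 = 750 m/min
Return time = 2899 / 750 = 3.865333333 min
Total cycle time:
= 5.4 + 6.69 + 2.1 + 3.865333333 + 1.1
= 19.1553 min


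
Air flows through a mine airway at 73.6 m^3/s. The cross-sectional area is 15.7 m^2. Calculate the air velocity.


4.6879 m/s

Velocity = flow rate / cross-sectional area
= 73.6 / 15.7
= 4.6879 m/s


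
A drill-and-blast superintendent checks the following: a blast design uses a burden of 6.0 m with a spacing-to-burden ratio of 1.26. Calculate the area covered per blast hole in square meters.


First, find the spacing:
Spacing = burden * ratio = 6.0 * 1.26
= 7.56 m
Then, calculate the area:
Area = burden * spacing = 6.0 * 7.56
= 45.36 m^2

45.36 m^2


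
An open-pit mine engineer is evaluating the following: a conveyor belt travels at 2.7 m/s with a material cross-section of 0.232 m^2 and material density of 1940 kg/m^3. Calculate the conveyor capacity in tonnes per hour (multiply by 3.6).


4374.7776 t/h

Volumetric flow = speed * area
= 2.7 * 0.232 = 0.6264 m^3/s
Mass flow = volumetric * density
= 0.6264 * 1940 = 1215.216 kg/s
Convert to t/h: multiply by 3.6
Capacity = 1215.216 * 3.6
= 4374.7776 t/h


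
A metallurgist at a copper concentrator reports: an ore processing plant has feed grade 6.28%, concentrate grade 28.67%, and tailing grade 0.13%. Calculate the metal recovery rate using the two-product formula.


98.376%

Using the two-product formula:
R = 100 * c * (f - t) / (f * (c - t))
Numerator = 100 * 28.67 * (6.28 - 0.13)
= 100 * 28.67 * 6.15
= 17632.05
Denominator = 6.28 * (28.67 - 0.13)
= 6.28 * 28.54
= 179.2312
R = 17632.05 / 179.2312
= 98.376%


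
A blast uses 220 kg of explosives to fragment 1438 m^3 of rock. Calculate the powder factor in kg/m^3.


0.153 kg/m^3

Powder factor = explosive mass / rock volume
= 220 / 1438
= 0.153 kg/m^3


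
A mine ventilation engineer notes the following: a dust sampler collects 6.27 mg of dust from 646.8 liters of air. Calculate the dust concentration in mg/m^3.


Convert liters to m^3: 1 m^3 = 1000 L
Concentration = mass / volume * 1000
= 6.27 / 646.8 * 1000
= 0.009693877551 * 1000
= 9.6939 mg/m^3

9.6939 mg/m^3


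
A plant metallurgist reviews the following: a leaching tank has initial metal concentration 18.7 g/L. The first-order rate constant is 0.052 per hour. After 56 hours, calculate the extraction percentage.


Compute the exponent:
-k * t = -0.052 * 56 = -2.912
Remaining concentration:
C = 18.7 * exp(-2.912)
= 18.7 * 0.05436688729
= 1.016660792 g/L
Extracted = 18.7 - 1.016660792 = 17.68333921 g/L
Extraction % = 17.68333921 / 18.7 * 100
= 94.5633%

94.5633%


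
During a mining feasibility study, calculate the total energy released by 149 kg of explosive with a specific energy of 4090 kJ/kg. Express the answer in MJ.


Energy = mass * specific_energy / 1000
= 149 * 4090 / 1000
= 609410 / 1000
= 609.41 MJ

609.41 MJ


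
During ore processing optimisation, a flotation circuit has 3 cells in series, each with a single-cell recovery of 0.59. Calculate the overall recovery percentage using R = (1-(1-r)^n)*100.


93.1079%

Complement of single-cell recovery:
1 - r = 1 - 0.59 = 0.41
Raise to power n:
(1 - r)^3 = 0.41^3 = 0.068921
Overall recovery:
R = (1 - 0.068921) * 100
= 93.1079%


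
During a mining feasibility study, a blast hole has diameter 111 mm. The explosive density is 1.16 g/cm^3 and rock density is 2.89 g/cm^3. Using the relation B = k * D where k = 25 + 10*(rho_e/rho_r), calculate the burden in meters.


First, compute k:
rho_e / rho_r = 1.16 / 2.89 = 0.401384083
k = 25 + 10 * 0.401384083 = 29.01384083
Then, compute burden:
B = k * D / 1000 = 29.01384083 * 111 / 1000
= 3220.536332 / 1000
= 3.2205 m

3.2205 m


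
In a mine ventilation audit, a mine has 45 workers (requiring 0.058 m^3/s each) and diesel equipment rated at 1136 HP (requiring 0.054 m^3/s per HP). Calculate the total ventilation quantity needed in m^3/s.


Airflow for workers:
Q_people = 45 * 0.058 = 2.61 m^3/s
Airflow for diesel equipment:
Q_diesel = 1136 * 0.054 = 61.344 m^3/s
Total ventilation:
Q_total = 2.61 + 61.344
= 63.954 m^3/s

63.954 m^3/s


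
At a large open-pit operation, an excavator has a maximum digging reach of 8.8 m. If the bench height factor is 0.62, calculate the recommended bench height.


Bench height = reach * factor
= 8.8 * 0.62
= 5.456 m

5.456 m


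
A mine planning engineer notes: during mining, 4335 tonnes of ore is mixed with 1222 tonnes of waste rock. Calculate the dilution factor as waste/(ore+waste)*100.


21.9903%

Total material = ore + waste
= 4335 + 1222 = 5557 tonnes
Dilution = waste / total * 100
= 1222 / 5557 * 100
= 0.2199028253 * 100
= 21.9903%


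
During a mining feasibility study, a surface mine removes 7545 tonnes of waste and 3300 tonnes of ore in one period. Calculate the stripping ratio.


Stripping ratio = waste tonnage / ore tonnage
= 7545 / 3300
= 2.2864

2.2864


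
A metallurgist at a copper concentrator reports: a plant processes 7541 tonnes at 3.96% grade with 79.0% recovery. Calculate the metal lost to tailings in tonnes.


62.711 tonnes

Total metal in feed:
= 7541 * 3.96 / 100 = 298.6236 tonnes
Metal recovered:
= 298.6236 * 79.0 / 100 = 235.912644 tonnes
Metal lost to tailings:
= 298.6236 - 235.912644
= 62.711 tonnes


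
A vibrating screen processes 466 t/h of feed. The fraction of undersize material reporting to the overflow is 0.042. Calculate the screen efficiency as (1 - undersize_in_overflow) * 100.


95.8%

Screen efficiency = (1 - fraction of undersize in overflow) * 100
= (1 - 0.042) * 100
= 0.958 * 100
= 95.8%


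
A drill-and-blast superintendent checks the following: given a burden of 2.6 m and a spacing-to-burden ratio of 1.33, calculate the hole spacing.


3.458 m

Spacing = burden * ratio
= 2.6 * 1.33
= 3.458 m


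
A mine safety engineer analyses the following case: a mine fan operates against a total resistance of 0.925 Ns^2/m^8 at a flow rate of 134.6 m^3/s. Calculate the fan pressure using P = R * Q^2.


16758.373 Pa

Compute Q^2:
Q^2 = 134.6^2 = 18117.16
Compute pressure:
P = R * Q^2 = 0.925 * 18117.16
= 16758.373 Pa


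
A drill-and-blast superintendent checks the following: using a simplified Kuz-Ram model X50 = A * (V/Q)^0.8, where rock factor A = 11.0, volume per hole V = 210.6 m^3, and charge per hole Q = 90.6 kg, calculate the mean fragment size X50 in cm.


21.6002 cm

Compute V/Q:
V/Q = 210.6 / 90.6 = 2.324503311
Raise to the power 0.8:
(V/Q)^0.8 = 2.324503311^0.8 = 1.963650242
Multiply by A:
X50 = 11.0 * 1.963650242
= 21.6002 cm


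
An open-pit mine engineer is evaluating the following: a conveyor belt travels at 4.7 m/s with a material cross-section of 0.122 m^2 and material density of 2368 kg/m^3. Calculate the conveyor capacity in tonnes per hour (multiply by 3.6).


Volumetric flow = speed * area
= 4.7 * 0.122 = 0.5734 m^3/s
Mass flow = volumetric * density
= 0.5734 * 2368 = 1357.8112 kg/s
Convert to t/h: multiply by 3.6
Capacity = 1357.8112 * 3.6
= 4888.1203 t/h

4888.1203 t/h


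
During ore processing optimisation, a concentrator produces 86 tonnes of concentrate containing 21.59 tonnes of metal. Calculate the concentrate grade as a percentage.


25.1047%

Grade = (metal in concentrate / concentrate mass) * 100
= (21.59 / 86) * 100
= 0.2510465116 * 100
= 25.1047%


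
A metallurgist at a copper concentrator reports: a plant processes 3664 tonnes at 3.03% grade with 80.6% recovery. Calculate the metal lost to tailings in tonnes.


Total metal in feed:
= 3664 * 3.03 / 100 = 111.0192 tonnes
Metal recovered:
= 111.0192 * 80.6 / 100 = 89.4814752 tonnes
Metal lost to tailings:
= 111.0192 - 89.4814752
= 21.5377 tonnes

21.5377 tonnes


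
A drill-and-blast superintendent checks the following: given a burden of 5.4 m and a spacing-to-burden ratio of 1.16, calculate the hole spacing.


6.264 m

Spacing = burden * ratio
= 5.4 * 1.16
= 6.264 m


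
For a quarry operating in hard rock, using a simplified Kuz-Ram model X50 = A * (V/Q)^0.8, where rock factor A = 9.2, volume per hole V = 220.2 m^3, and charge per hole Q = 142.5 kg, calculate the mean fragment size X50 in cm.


13.0314 cm

Compute V/Q:
V/Q = 220.2 / 142.5 = 1.545263158
Raise to the power 0.8:
(V/Q)^0.8 = 1.545263158^0.8 = 1.416452321
Multiply by A:
X50 = 9.2 * 1.416452321
= 13.0314 cm


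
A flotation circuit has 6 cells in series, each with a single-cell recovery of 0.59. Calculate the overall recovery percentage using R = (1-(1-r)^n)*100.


Complement of single-cell recovery:
1 - r = 1 - 0.59 = 0.41
Raise to power n:
(1 - r)^6 = 0.41^6 = 0.004750104241
Overall recovery:
R = (1 - 0.004750104241) * 100
= 99.525%

99.525%


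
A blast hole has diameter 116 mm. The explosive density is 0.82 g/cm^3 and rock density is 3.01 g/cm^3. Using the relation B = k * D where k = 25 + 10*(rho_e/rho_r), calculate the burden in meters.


3.216 m

First, compute k:
rho_e / rho_r = 0.82 / 3.01 = 0.2724252492
k = 25 + 10 * 0.2724252492 = 27.72425249
Then, compute burden:
B = k * D / 1000 = 27.72425249 * 116 / 1000
= 3216.013289 / 1000
= 3.216 m


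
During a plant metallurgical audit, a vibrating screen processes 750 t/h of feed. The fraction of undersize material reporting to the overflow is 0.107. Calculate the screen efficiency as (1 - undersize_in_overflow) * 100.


89.3%

Screen efficiency = (1 - fraction of undersize in overflow) * 100
= (1 - 0.107) * 100
= 0.893 * 100
= 89.3%


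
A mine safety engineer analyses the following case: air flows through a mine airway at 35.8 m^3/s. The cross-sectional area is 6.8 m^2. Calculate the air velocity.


5.2647 m/s

Velocity = flow rate / cross-sectional area
= 35.8 / 6.8
= 5.2647 m/s


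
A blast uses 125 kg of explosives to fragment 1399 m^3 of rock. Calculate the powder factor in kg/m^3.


Powder factor = explosive mass / rock volume
= 125 / 1399
= 0.0893 kg/m^3

0.0893 kg/m^3


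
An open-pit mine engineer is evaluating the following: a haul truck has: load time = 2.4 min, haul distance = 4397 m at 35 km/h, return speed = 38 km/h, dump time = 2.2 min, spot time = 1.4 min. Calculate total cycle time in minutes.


Convert haul speed to m/min: 35 * 1000/60 = 583.3333333 m/min
Haul time = 4397 / 583.3333333 = 7.537714286 min
Convert return speed to m/min: 38 * 1000/60 = 633.3333333 m/min
Return time = 4397 / 633.3333333 = 6.942631579 min
Total cycle time:
= 2.4 + 7.537714286 + 2.2 + 6.942631579 + 1.4
= 20.4803 min

20.4803 min


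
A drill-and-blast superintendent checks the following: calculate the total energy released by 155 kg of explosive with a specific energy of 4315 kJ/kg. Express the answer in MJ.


Energy = mass * specific_energy / 1000
= 155 * 4315 / 1000
= 668825 / 1000
= 668.825 MJ

668.825 MJ


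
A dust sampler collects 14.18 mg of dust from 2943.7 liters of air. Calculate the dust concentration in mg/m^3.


4.8171 mg/m^3

Convert liters to m^3: 1 m^3 = 1000 L
Concentration = mass / volume * 1000
= 14.18 / 2943.7 * 1000
= 0.004817066957 * 1000
= 4.8171 mg/m^3


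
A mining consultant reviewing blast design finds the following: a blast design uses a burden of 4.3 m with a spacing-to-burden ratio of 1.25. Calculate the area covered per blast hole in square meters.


23.1125 m^2

First, find the spacing:
Spacing = burden * ratio = 4.3 * 1.25
= 5.375 m
Then, calculate the area:
Area = burden * spacing = 4.3 * 5.375
= 23.1125 m^2


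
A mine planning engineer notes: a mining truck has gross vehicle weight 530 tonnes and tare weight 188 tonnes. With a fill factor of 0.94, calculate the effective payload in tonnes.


Maximum payload = gross - tare
= 530 - 188 = 342 tonnes
Effective payload = max payload * fill factor
= 342 * 0.94
= 321.48 tonnes

321.48 tonnes


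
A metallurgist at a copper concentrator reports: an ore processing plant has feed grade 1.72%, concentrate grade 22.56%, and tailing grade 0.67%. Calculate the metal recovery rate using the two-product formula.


62.915%

Using the two-product formula:
R = 100 * c * (f - t) / (f * (c - t))
Numerator = 100 * 22.56 * (1.72 - 0.67)
= 100 * 22.56 * 1.05
= 2368.8
Denominator = 1.72 * (22.56 - 0.67)
= 1.72 * 21.89
= 37.6508
R = 2368.8 / 37.6508
= 62.915%


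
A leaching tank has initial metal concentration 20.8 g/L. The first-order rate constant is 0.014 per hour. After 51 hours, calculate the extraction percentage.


Compute the exponent:
-k * t = -0.014 * 51 = -0.714
Remaining concentration:
C = 20.8 * exp(-0.714)
= 20.8 * 0.4896815486
= 10.18537621 g/L
Extracted = 20.8 - 10.18537621 = 10.61462379 g/L
Extraction % = 10.61462379 / 20.8 * 100
= 51.0318%

51.0318%


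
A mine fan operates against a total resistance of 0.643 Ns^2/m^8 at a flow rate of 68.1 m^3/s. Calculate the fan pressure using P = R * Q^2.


Compute Q^2:
Q^2 = 68.1^2 = 4637.61
Compute pressure:
P = R * Q^2 = 0.643 * 4637.61
= 2981.9832 Pa

2981.9832 Pa


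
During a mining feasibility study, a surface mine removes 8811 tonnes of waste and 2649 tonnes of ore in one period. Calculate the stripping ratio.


Stripping ratio = waste tonnage / ore tonnage
= 8811 / 2649
= 3.3262

3.3262


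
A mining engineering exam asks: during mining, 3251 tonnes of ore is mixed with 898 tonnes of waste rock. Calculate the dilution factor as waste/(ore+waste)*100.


21.6438%

Total material = ore + waste
= 3251 + 898 = 4149 tonnes
Dilution = waste / total * 100
= 898 / 4149 * 100
= 0.2164376958 * 100
= 21.6438%


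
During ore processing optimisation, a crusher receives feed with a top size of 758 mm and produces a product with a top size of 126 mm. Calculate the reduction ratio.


6.0159

Reduction ratio = feed size / product size
= 758 / 126
= 6.0159


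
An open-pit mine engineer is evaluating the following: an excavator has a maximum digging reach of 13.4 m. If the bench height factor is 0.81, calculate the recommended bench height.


Bench height = reach * factor
= 13.4 * 0.81
= 10.854 m

10.854 m


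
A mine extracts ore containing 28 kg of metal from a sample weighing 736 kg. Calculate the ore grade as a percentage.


3.8043%

Ore grade = (metal mass / ore mass) * 100
= (28 / 736) * 100
= 0.03804347826 * 100
= 3.8043%


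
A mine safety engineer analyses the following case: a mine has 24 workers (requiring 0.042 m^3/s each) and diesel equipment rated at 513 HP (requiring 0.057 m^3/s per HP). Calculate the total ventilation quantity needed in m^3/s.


Airflow for workers:
Q_people = 24 * 0.042 = 1.008 m^3/s
Airflow for diesel equipment:
Q_diesel = 513 * 0.057 = 29.241 m^3/s
Total ventilation:
Q_total = 1.008 + 29.241
= 30.249 m^3/s

30.249 m^3/s


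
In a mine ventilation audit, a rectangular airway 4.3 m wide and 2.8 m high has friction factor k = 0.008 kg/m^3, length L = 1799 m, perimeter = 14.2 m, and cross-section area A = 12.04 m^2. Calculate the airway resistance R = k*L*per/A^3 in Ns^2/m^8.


Compute the numerator:
k * L * per = 0.008 * 1799 * 14.2
= 204.3664
Compute the denominator:
A^3 = 12.04^3 = 1745.337664
Resistance:
R = 204.3664 / 1745.337664
= 0.1171 Ns^2/m^8

0.1171 Ns^2/m^8


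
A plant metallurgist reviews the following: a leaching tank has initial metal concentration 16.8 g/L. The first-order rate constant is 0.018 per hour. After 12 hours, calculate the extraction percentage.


Compute the exponent:
-k * t = -0.018 * 12 = -0.216
Remaining concentration:
C = 16.8 * exp(-0.216)
= 16.8 * 0.8057353019
= 13.53635307 g/L
Extracted = 16.8 - 13.53635307 = 3.263646929 g/L
Extraction % = 3.263646929 / 16.8 * 100
= 19.4265%

19.4265%


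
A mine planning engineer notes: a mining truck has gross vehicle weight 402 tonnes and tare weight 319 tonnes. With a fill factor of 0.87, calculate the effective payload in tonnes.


Maximum payload = gross - tare
= 402 - 319 = 83 tonnes
Effective payload = max payload * fill factor
= 83 * 0.87
= 72.21 tonnes

72.21 tonnes


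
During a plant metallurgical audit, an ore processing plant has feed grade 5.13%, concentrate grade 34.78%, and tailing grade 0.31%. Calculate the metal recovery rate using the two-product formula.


94.8021%

Using the two-product formula:
R = 100 * c * (f - t) / (f * (c - t))
Numerator = 100 * 34.78 * (5.13 - 0.31)
= 100 * 34.78 * 4.82
= 16763.96
Denominator = 5.13 * (34.78 - 0.31)
= 5.13 * 34.47
= 176.8311
R = 16763.96 / 176.8311
= 94.8021%


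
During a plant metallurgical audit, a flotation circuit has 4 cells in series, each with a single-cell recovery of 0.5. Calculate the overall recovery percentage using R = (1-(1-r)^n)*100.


Complement of single-cell recovery:
1 - r = 1 - 0.5 = 0.5
Raise to power n:
(1 - r)^4 = 0.5^4 = 0.0625
Overall recovery:
R = (1 - 0.0625) * 100
= 93.75%

93.75%


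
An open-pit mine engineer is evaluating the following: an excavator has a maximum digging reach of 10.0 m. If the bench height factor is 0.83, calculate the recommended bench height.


Bench height = reach * factor
= 10.0 * 0.83
= 8.3 m

8.3 m


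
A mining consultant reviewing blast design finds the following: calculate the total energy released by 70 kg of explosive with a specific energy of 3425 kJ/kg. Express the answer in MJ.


239.75 MJ

Energy = mass * specific_energy / 1000
= 70 * 3425 / 1000
= 239750 / 1000
= 239.75 MJ


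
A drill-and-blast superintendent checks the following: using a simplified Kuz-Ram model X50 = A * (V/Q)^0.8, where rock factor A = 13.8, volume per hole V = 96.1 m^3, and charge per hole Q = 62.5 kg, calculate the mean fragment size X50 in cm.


19.4695 cm

Compute V/Q:
V/Q = 96.1 / 62.5 = 1.5376
Raise to the power 0.8:
(V/Q)^0.8 = 1.5376^0.8 = 1.410830033
Multiply by A:
X50 = 13.8 * 1.410830033
= 19.4695 cm


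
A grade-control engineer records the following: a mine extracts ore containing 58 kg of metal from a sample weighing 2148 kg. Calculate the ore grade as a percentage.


Ore grade = (metal mass / ore mass) * 100
= (58 / 2148) * 100
= 0.0270018622 * 100
= 2.7002%

2.7002%


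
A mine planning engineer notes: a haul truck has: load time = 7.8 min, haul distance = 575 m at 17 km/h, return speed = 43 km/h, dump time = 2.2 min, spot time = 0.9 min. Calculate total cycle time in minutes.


13.7317 min

Convert haul speed to m/min: 17 * 1000/60 = 283.3333333 m/min
Haul time = 575 / 283.3333333 = 2.029411765 min
Convert return speed to m/min: 43 * 1000/60 = 716.6666667 m/min
Return time = 575 / 716.6666667 = 0.8023255814 min
Total cycle time:
= 7.8 + 2.029411765 + 2.2 + 0.8023255814 + 0.9
= 13.7317 min


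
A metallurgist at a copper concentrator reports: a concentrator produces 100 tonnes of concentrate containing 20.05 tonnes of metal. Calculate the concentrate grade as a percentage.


20.05%

Grade = (metal in concentrate / concentrate mass) * 100
= (20.05 / 100) * 100
= 0.2005 * 100
= 20.05%


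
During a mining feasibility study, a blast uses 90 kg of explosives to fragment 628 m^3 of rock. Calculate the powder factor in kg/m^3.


0.1433 kg/m^3

Powder factor = explosive mass / rock volume
= 90 / 628
= 0.1433 kg/m^3


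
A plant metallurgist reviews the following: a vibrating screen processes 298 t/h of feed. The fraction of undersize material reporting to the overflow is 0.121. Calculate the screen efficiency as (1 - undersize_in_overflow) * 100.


87.9%

Screen efficiency = (1 - fraction of undersize in overflow) * 100
= (1 - 0.121) * 100
= 0.879 * 100
= 87.9%


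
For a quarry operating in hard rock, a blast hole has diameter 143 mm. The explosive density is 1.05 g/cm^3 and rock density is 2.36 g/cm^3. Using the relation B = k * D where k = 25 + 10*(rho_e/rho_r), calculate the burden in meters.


4.2112 m

First, compute k:
rho_e / rho_r = 1.05 / 2.36 = 0.4449152542
k = 25 + 10 * 0.4449152542 = 29.44915254
Then, compute burden:
B = k * D / 1000 = 29.44915254 * 143 / 1000
= 4211.228814 / 1000
= 4.2112 m


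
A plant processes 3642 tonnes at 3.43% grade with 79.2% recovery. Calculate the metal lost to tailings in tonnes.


Total metal in feed:
= 3642 * 3.43 / 100 = 124.9206 tonnes
Metal recovered:
= 124.9206 * 79.2 / 100 = 98.9371152 tonnes
Metal lost to tailings:
= 124.9206 - 98.9371152
= 25.9835 tonnes

25.9835 tonnes


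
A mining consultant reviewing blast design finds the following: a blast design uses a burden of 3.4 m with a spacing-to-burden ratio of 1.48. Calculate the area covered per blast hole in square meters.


17.1088 m^2

First, find the spacing:
Spacing = burden * ratio = 3.4 * 1.48
= 5.032 m
Then, calculate the area:
Area = burden * spacing = 3.4 * 5.032
= 17.1088 m^2


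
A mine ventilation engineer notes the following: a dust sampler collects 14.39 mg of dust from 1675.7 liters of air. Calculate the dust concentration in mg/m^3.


8.5875 mg/m^3

Convert liters to m^3: 1 m^3 = 1000 L
Concentration = mass / volume * 1000
= 14.39 / 1675.7 * 1000
= 0.008587455989 * 1000
= 8.5875 mg/m^3


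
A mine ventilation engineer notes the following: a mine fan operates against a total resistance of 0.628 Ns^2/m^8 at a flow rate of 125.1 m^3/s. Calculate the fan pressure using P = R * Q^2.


9828.2063 Pa

Compute Q^2:
Q^2 = 125.1^2 = 15650.01
Compute pressure:
P = R * Q^2 = 0.628 * 15650.01
= 9828.2063 Pa


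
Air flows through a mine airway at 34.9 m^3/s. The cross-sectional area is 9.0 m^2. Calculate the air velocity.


Velocity = flow rate / cross-sectional area
= 34.9 / 9.0
= 3.8778 m/s

3.8778 m/s


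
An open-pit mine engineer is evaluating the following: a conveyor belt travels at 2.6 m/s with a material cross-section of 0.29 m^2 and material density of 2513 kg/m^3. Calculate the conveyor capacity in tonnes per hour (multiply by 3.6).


Volumetric flow = speed * area
= 2.6 * 0.29 = 0.754 m^3/s
Mass flow = volumetric * density
= 0.754 * 2513 = 1894.802 kg/s
Convert to t/h: multiply by 3.6
Capacity = 1894.802 * 3.6
= 6821.2872 t/h

6821.2872 t/h


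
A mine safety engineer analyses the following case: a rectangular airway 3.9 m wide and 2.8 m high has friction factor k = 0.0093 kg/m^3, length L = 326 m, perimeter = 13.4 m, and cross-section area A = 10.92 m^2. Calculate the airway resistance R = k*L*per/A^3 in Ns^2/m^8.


0.0312 Ns^2/m^8

Compute the numerator:
k * L * per = 0.0093 * 326 * 13.4
= 40.62612
Compute the denominator:
A^3 = 10.92^3 = 1302.170688
Resistance:
R = 40.62612 / 1302.170688
= 0.0312 Ns^2/m^8


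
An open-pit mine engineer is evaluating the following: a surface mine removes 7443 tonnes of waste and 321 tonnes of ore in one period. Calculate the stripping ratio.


23.1869

Stripping ratio = waste tonnage / ore tonnage
= 7443 / 321
= 23.1869


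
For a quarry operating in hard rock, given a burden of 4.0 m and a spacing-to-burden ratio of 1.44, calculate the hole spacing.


Spacing = burden * ratio
= 4.0 * 1.44
= 5.76 m

5.76 m


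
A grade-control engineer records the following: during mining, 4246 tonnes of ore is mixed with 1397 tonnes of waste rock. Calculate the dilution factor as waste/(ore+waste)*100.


Total material = ore + waste
= 4246 + 1397 = 5643 tonnes
Dilution = waste / total * 100
= 1397 / 5643 * 100
= 0.2475633528 * 100
= 24.7563%

24.7563%


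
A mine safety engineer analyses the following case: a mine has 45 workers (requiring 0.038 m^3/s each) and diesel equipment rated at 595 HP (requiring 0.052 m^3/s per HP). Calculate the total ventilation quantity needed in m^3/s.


32.65 m^3/s

Airflow for workers:
Q_people = 45 * 0.038 = 1.71 m^3/s
Airflow for diesel equipment:
Q_diesel = 595 * 0.052 = 30.94 m^3/s
Total ventilation:
Q_total = 1.71 + 30.94
= 32.65 m^3/s


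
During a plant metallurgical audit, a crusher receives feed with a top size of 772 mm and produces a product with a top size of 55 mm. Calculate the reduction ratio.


14.0364

Reduction ratio = feed size / product size
= 772 / 55
= 14.0364


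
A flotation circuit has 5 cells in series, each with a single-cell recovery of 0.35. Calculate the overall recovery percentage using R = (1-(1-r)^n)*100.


Complement of single-cell recovery:
1 - r = 1 - 0.35 = 0.65
Raise to power n:
(1 - r)^5 = 0.65^5 = 0.1160290625
Overall recovery:
R = (1 - 0.1160290625) * 100
= 88.3971%

88.3971%


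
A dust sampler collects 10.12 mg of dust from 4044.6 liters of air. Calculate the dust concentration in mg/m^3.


2.5021 mg/m^3

Convert liters to m^3: 1 m^3 = 1000 L
Concentration = mass / volume * 1000
= 10.12 / 4044.6 * 1000
= 0.002502101568 * 1000
= 2.5021 mg/m^3


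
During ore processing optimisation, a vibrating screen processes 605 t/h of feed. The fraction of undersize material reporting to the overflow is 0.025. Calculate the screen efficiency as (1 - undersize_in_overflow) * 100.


Screen efficiency = (1 - fraction of undersize in overflow) * 100
= (1 - 0.025) * 100
= 0.975 * 100
= 97.5%

97.5%


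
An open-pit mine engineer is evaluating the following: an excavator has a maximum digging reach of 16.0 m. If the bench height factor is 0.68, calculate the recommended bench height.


10.88 m

Bench height = reach * factor
= 16.0 * 0.68
= 10.88 m


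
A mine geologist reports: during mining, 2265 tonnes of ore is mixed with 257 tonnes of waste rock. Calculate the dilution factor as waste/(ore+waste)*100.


10.1903%

Total material = ore + waste
= 2265 + 257 = 2522 tonnes
Dilution = waste / total * 100
= 257 / 2522 * 100
= 0.1019032514 * 100
= 10.1903%


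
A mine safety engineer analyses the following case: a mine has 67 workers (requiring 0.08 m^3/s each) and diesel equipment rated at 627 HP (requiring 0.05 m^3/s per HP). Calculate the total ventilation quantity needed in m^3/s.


Airflow for workers:
Q_people = 67 * 0.08 = 5.36 m^3/s
Airflow for diesel equipment:
Q_diesel = 627 * 0.05 = 31.35 m^3/s
Total ventilation:
Q_total = 5.36 + 31.35
= 36.71 m^3/s

36.71 m^3/s


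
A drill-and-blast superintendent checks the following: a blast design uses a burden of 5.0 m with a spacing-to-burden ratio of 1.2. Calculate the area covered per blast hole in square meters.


30.0 m^2

First, find the spacing:
Spacing = burden * ratio = 5.0 * 1.2
= 6.0 m
Then, calculate the area:
Area = burden * spacing = 5.0 * 6.0
= 30.0 m^2


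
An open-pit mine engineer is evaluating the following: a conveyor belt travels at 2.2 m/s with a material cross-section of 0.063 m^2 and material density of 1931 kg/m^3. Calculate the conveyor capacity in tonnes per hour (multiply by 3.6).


963.4918 t/h

Volumetric flow = speed * area
= 2.2 * 0.063 = 0.1386 m^3/s
Mass flow = volumetric * density
= 0.1386 * 1931 = 267.6366 kg/s
Convert to t/h: multiply by 3.6
Capacity = 267.6366 * 3.6
= 963.4918 t/h


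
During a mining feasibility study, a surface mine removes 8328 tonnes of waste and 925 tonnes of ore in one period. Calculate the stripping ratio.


Stripping ratio = waste tonnage / ore tonnage
= 8328 / 925
= 9.0032

9.0032


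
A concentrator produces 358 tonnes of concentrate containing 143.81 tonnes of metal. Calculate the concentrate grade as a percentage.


Grade = (metal in concentrate / concentrate mass) * 100
= (143.81 / 358) * 100
= 0.4017039106 * 100
= 40.1704%

40.1704%


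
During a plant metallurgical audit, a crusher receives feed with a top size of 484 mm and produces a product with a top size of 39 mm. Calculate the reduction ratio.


Reduction ratio = feed size / product size
= 484 / 39
= 12.4103

12.4103


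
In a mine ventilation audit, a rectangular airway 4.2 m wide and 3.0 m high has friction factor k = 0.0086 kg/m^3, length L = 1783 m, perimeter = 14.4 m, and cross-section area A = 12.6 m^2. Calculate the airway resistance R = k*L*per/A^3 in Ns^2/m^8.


Compute the numerator:
k * L * per = 0.0086 * 1783 * 14.4
= 220.80672
Compute the denominator:
A^3 = 12.6^3 = 2000.376
Resistance:
R = 220.80672 / 2000.376
= 0.1104 Ns^2/m^8

0.1104 Ns^2/m^8


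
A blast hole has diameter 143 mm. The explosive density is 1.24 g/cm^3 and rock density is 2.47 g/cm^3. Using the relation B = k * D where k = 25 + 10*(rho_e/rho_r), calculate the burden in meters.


First, compute k:
rho_e / rho_r = 1.24 / 2.47 = 0.5020242915
k = 25 + 10 * 0.5020242915 = 30.02024291
Then, compute burden:
B = k * D / 1000 = 30.02024291 * 143 / 1000
= 4292.894737 / 1000
= 4.2929 m

4.2929 m


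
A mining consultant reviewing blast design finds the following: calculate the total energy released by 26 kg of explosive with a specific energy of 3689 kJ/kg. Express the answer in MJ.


Energy = mass * specific_energy / 1000
= 26 * 3689 / 1000
= 95914 / 1000
= 95.914 MJ

95.914 MJ


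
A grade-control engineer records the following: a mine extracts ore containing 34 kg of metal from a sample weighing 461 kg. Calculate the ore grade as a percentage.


7.3753%

Ore grade = (metal mass / ore mass) * 100
= (34 / 461) * 100
= 0.0737527115 * 100
= 7.3753%


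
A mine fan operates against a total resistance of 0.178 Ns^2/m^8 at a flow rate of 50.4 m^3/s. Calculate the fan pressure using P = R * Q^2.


452.1485 Pa

Compute Q^2:
Q^2 = 50.4^2 = 2540.16
Compute pressure:
P = R * Q^2 = 0.178 * 2540.16
= 452.1485 Pa


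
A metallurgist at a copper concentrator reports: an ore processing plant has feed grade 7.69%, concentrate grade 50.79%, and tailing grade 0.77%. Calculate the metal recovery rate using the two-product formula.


Using the two-product formula:
R = 100 * c * (f - t) / (f * (c - t))
Numerator = 100 * 50.79 * (7.69 - 0.77)
= 100 * 50.79 * 6.92
= 35146.68
Denominator = 7.69 * (50.79 - 0.77)
= 7.69 * 50.02
= 384.6538
R = 35146.68 / 384.6538
= 91.3722%

91.3722%


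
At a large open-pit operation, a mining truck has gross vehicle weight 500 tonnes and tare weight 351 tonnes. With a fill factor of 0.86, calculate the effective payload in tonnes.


128.14 tonnes

Maximum payload = gross - tare
= 500 - 351 = 149 tonnes
Effective payload = max payload * fill factor
= 149 * 0.86
= 128.14 tonnes


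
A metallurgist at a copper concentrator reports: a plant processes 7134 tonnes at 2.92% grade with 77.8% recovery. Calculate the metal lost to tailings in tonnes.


46.2454 tonnes

Total metal in feed:
= 7134 * 2.92 / 100 = 208.3128 tonnes
Metal recovered:
= 208.3128 * 77.8 / 100 = 162.0673584 tonnes
Metal lost to tailings:
= 208.3128 - 162.0673584
= 46.2454 tonnes


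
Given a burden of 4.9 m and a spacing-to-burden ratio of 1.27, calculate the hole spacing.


6.223 m

Spacing = burden * ratio
= 4.9 * 1.27
= 6.223 m


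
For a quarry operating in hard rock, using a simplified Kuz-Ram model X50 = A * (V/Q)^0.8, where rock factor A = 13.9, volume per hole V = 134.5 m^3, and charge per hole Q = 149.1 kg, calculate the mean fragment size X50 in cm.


Compute V/Q:
V/Q = 134.5 / 149.1 = 0.9020791415
Raise to the power 0.8:
(V/Q)^0.8 = 0.9020791415^0.8 = 0.9208644614
Multiply by A:
X50 = 13.9 * 0.9208644614
= 12.8 cm

12.8 cm
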